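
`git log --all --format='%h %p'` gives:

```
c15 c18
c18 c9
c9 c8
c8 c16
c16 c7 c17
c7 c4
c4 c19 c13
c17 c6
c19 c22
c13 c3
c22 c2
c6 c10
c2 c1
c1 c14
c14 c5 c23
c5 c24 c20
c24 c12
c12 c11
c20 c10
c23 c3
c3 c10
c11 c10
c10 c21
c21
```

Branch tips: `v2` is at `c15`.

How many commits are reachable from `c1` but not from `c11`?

Reachable from c1: {c1, c10, c11, c12, c14, c20, c21, c23, c24, c3, c5}.
Reachable from c11: {c10, c11, c21}.
In c1's history but not c11's: {c1, c12, c14, c20, c23, c24, c3, c5} — 8 commits.

8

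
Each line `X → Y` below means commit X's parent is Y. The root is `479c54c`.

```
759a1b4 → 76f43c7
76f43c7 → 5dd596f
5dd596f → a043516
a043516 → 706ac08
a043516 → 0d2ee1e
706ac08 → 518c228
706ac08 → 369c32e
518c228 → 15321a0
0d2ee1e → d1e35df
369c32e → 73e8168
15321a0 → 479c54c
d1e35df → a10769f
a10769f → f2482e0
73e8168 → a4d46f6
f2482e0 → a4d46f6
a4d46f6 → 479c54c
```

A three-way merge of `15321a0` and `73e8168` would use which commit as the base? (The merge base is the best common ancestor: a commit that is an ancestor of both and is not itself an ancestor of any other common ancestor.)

Ancestors of 15321a0: {15321a0, 479c54c}.
Ancestors of 73e8168: {479c54c, 73e8168, a4d46f6}.
Common ancestors: {479c54c}.
The only common ancestor is 479c54c, so it is the merge base.

479c54c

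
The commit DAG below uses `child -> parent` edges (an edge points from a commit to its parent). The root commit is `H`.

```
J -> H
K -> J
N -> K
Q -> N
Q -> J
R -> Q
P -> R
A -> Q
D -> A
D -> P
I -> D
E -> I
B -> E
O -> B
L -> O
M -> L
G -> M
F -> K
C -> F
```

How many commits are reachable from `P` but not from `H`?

6

Reachable from P: {H, J, K, N, P, Q, R}.
Reachable from H: {H}.
In P's history but not H's: {J, K, N, P, Q, R} — 6 commits.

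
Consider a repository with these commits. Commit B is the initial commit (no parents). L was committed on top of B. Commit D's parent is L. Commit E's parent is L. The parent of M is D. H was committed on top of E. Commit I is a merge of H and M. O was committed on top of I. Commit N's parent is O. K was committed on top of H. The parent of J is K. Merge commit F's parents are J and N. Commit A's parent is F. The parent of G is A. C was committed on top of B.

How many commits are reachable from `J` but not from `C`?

5

Reachable from J: {B, E, H, J, K, L}.
Reachable from C: {B, C}.
In J's history but not C's: {E, H, J, K, L} — 5 commits.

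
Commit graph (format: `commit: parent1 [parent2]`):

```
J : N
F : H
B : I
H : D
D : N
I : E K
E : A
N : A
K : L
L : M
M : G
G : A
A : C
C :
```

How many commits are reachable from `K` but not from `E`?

Reachable from K: {A, C, G, K, L, M}.
Reachable from E: {A, C, E}.
In K's history but not E's: {G, K, L, M} — 4 commits.

4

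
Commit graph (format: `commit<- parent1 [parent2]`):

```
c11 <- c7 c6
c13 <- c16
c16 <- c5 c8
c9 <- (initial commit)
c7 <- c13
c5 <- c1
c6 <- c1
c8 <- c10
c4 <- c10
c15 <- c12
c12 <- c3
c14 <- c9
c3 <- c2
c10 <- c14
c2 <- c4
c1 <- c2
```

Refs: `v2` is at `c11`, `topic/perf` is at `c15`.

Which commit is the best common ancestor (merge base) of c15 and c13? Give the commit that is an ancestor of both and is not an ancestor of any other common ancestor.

c2

Ancestors of c15: {c10, c12, c14, c15, c2, c3, c4, c9}.
Ancestors of c13: {c1, c10, c13, c14, c16, c2, c4, c5, c8, c9}.
Common ancestors: {c10, c14, c2, c4, c9}.
Among these, c2 is not an ancestor of any other common ancestor — it is the merge base.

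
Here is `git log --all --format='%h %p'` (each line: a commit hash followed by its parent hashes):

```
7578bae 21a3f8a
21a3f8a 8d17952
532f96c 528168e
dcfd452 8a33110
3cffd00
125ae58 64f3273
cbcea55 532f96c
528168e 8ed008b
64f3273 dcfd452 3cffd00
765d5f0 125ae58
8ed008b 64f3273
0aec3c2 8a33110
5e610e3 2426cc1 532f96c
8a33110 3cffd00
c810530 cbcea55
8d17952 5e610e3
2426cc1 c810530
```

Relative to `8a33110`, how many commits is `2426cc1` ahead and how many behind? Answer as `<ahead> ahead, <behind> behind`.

8 ahead, 0 behind

Reachable from 2426cc1: {2426cc1, 3cffd00, 528168e, 532f96c, 64f3273, 8a33110, 8ed008b, c810530, cbcea55, dcfd452}.
Reachable from 8a33110: {3cffd00, 8a33110}.
Only in 2426cc1's history (ahead): {2426cc1, 528168e, 532f96c, 64f3273, 8ed008b, c810530, cbcea55, dcfd452} — 8.
Only in 8a33110's history (behind): {} — 0.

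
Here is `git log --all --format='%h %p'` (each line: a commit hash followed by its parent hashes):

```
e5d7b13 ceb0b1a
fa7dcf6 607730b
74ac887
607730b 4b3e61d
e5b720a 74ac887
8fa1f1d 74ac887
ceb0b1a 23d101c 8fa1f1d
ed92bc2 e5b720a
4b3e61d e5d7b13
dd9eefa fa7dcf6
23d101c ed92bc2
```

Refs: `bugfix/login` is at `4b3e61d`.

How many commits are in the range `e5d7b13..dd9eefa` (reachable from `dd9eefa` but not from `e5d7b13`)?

Reachable from dd9eefa: {23d101c, 4b3e61d, 607730b, 74ac887, 8fa1f1d, ceb0b1a, dd9eefa, e5b720a, e5d7b13, ed92bc2, fa7dcf6}.
Reachable from e5d7b13: {23d101c, 74ac887, 8fa1f1d, ceb0b1a, e5b720a, e5d7b13, ed92bc2}.
In dd9eefa's history but not e5d7b13's: {4b3e61d, 607730b, dd9eefa, fa7dcf6} — 4 commits.

4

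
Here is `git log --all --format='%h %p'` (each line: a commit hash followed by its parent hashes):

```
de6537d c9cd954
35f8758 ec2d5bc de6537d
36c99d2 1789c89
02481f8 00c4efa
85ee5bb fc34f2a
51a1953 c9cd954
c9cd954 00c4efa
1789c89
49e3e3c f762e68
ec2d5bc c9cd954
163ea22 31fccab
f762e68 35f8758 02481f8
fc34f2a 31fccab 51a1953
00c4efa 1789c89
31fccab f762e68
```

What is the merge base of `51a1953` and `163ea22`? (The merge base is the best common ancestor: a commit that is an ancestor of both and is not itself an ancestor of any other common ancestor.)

Ancestors of 51a1953: {00c4efa, 1789c89, 51a1953, c9cd954}.
Ancestors of 163ea22: {00c4efa, 02481f8, 163ea22, 1789c89, 31fccab, 35f8758, c9cd954, de6537d, ec2d5bc, f762e68}.
Common ancestors: {00c4efa, 1789c89, c9cd954}.
Among these, c9cd954 is not an ancestor of any other common ancestor — it is the merge base.

c9cd954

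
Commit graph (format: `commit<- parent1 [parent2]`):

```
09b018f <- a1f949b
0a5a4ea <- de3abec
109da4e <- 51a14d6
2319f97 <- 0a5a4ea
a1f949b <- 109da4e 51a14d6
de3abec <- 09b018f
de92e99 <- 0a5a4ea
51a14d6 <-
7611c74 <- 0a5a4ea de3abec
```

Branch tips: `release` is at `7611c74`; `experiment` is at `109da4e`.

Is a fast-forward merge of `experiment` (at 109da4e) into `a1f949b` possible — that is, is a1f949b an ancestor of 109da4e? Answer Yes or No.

A fast-forward from a1f949b to 109da4e is possible iff a1f949b is an ancestor of 109da4e.
Ancestors of 109da4e: {109da4e, 51a14d6}.
a1f949b is not among them, so fast-forward is not possible.

No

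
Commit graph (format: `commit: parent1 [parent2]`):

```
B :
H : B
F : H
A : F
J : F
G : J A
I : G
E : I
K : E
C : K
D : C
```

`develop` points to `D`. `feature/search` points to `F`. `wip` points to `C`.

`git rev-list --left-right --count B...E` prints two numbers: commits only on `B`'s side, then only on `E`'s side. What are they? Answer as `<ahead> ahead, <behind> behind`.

0 ahead, 7 behind

Reachable from B: {B}.
Reachable from E: {A, B, E, F, G, H, I, J}.
Only in B's history (ahead): {} — 0.
Only in E's history (behind): {A, E, F, G, H, I, J} — 7.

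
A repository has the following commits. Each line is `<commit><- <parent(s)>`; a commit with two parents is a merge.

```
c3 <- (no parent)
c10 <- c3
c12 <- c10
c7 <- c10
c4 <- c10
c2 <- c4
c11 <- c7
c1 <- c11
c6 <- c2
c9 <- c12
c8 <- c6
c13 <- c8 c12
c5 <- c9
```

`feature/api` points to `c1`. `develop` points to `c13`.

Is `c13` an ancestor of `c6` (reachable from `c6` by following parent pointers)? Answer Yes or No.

No

Ancestors of c6: {c10, c2, c3, c4, c6}.
c13 is not in that set, so it is not an ancestor of c6.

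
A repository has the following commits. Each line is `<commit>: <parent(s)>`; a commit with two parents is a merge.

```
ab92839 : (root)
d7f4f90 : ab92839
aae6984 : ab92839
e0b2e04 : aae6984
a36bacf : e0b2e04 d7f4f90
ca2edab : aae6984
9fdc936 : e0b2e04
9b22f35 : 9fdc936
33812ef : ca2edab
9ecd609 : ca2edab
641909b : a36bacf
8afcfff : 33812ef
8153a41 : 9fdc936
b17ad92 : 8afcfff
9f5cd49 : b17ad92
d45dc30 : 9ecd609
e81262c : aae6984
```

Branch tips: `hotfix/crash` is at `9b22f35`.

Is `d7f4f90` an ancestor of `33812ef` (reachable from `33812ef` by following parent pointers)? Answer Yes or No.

No

Ancestors of 33812ef: {33812ef, aae6984, ab92839, ca2edab}.
d7f4f90 is not in that set, so it is not an ancestor of 33812ef.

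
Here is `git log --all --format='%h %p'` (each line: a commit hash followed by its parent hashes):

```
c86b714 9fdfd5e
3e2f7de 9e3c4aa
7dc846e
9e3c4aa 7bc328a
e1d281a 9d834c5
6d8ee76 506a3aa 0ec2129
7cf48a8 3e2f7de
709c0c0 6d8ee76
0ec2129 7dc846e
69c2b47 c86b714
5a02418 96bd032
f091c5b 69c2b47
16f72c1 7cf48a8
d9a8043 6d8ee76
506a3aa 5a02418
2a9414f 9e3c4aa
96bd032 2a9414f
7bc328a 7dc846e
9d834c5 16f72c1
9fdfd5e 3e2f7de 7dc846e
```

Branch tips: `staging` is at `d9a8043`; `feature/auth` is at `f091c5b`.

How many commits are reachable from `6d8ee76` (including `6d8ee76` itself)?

Walking parent pointers from 6d8ee76: reachable set = {0ec2129, 2a9414f, 506a3aa, 5a02418, 6d8ee76, 7bc328a, 7dc846e, 96bd032, 9e3c4aa}.
That is 9 commits.

9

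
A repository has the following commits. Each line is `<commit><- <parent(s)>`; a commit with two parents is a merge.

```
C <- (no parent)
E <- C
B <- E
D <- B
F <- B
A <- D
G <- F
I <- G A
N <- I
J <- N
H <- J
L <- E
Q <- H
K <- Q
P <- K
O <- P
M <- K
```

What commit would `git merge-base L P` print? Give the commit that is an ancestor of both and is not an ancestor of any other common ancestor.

E

Ancestors of L: {C, E, L}.
Ancestors of P: {A, B, C, D, E, F, G, H, I, J, K, N, P, Q}.
Common ancestors: {C, E}.
Among these, E is not an ancestor of any other common ancestor — it is the merge base.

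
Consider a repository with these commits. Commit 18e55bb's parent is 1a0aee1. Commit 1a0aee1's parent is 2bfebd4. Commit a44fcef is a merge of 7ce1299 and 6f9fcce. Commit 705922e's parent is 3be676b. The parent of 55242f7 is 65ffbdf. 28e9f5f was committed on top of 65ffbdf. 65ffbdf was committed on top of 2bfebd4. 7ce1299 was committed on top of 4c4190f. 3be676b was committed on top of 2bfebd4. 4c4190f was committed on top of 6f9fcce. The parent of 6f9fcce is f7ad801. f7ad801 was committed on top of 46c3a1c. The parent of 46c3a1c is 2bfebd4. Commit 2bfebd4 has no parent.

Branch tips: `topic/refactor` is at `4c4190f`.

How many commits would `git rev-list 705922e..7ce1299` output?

5

Reachable from 7ce1299: {2bfebd4, 46c3a1c, 4c4190f, 6f9fcce, 7ce1299, f7ad801}.
Reachable from 705922e: {2bfebd4, 3be676b, 705922e}.
In 7ce1299's history but not 705922e's: {46c3a1c, 4c4190f, 6f9fcce, 7ce1299, f7ad801} — 5 commits.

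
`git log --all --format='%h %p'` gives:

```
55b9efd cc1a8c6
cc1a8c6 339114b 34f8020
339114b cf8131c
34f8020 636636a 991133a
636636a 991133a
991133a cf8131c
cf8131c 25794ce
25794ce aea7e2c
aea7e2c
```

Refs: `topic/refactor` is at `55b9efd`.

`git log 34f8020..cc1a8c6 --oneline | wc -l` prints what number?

2

Reachable from cc1a8c6: {25794ce, 339114b, 34f8020, 636636a, 991133a, aea7e2c, cc1a8c6, cf8131c}.
Reachable from 34f8020: {25794ce, 34f8020, 636636a, 991133a, aea7e2c, cf8131c}.
In cc1a8c6's history but not 34f8020's: {339114b, cc1a8c6} — 2 commits.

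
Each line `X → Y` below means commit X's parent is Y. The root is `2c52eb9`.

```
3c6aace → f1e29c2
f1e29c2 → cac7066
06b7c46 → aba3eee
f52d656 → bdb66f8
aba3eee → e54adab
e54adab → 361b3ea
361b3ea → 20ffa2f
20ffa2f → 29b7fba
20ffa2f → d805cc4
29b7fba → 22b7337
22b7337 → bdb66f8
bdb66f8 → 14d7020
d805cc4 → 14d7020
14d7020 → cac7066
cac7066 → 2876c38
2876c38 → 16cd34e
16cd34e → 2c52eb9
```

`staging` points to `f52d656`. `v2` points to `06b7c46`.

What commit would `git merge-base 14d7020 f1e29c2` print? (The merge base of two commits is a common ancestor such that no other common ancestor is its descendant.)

Ancestors of 14d7020: {14d7020, 16cd34e, 2876c38, 2c52eb9, cac7066}.
Ancestors of f1e29c2: {16cd34e, 2876c38, 2c52eb9, cac7066, f1e29c2}.
Common ancestors: {16cd34e, 2876c38, 2c52eb9, cac7066}.
Among these, cac7066 is not an ancestor of any other common ancestor — it is the merge base.

cac7066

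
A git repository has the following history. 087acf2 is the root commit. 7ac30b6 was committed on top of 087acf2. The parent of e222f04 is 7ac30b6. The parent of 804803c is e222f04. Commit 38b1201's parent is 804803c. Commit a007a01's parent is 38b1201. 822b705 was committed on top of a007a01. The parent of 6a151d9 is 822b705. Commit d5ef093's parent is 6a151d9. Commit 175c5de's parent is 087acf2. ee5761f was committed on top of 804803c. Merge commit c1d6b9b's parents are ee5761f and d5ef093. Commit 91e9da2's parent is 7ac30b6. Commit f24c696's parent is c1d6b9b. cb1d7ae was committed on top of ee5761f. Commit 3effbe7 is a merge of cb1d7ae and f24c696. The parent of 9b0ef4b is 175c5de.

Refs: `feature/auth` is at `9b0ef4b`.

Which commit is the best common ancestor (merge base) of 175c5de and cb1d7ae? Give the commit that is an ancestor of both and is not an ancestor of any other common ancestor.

Ancestors of 175c5de: {087acf2, 175c5de}.
Ancestors of cb1d7ae: {087acf2, 7ac30b6, 804803c, cb1d7ae, e222f04, ee5761f}.
Common ancestors: {087acf2}.
The only common ancestor is 087acf2, so it is the merge base.

087acf2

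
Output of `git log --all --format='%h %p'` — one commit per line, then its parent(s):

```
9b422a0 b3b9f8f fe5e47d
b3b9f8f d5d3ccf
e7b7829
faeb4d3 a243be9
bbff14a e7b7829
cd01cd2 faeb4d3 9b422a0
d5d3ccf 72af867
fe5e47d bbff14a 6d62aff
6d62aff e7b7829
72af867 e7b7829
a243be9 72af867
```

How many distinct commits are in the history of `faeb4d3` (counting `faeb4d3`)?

Walking parent pointers from faeb4d3: reachable set = {72af867, a243be9, e7b7829, faeb4d3}.
That is 4 commits.

4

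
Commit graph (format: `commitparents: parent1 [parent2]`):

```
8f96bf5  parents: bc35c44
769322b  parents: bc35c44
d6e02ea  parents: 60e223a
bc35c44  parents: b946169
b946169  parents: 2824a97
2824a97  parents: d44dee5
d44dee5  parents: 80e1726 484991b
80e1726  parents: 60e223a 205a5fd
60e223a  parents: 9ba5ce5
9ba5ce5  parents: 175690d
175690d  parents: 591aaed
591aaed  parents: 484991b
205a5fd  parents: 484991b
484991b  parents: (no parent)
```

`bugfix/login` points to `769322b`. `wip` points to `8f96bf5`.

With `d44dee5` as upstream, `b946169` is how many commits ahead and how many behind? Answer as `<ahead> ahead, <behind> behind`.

Reachable from b946169: {175690d, 205a5fd, 2824a97, 484991b, 591aaed, 60e223a, 80e1726, 9ba5ce5, b946169, d44dee5}.
Reachable from d44dee5: {175690d, 205a5fd, 484991b, 591aaed, 60e223a, 80e1726, 9ba5ce5, d44dee5}.
Only in b946169's history (ahead): {2824a97, b946169} — 2.
Only in d44dee5's history (behind): {} — 0.

2 ahead, 0 behind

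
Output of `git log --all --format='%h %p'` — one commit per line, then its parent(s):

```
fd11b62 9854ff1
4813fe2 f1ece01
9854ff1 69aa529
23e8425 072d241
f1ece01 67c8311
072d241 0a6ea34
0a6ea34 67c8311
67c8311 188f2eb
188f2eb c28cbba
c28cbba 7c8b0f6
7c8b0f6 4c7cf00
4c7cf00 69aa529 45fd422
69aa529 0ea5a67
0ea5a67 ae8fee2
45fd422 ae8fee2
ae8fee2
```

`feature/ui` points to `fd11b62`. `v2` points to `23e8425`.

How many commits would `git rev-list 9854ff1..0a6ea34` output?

Reachable from 0a6ea34: {0a6ea34, 0ea5a67, 188f2eb, 45fd422, 4c7cf00, 67c8311, 69aa529, 7c8b0f6, ae8fee2, c28cbba}.
Reachable from 9854ff1: {0ea5a67, 69aa529, 9854ff1, ae8fee2}.
In 0a6ea34's history but not 9854ff1's: {0a6ea34, 188f2eb, 45fd422, 4c7cf00, 67c8311, 7c8b0f6, c28cbba} — 7 commits.

7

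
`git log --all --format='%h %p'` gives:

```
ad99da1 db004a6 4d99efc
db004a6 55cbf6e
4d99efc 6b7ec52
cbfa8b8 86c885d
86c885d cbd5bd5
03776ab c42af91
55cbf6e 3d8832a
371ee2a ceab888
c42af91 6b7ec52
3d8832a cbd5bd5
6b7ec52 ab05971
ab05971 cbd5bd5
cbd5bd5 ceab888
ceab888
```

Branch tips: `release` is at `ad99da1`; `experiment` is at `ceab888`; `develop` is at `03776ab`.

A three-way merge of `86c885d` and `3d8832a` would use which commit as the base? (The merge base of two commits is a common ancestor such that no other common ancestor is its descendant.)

Ancestors of 86c885d: {86c885d, cbd5bd5, ceab888}.
Ancestors of 3d8832a: {3d8832a, cbd5bd5, ceab888}.
Common ancestors: {cbd5bd5, ceab888}.
Among these, cbd5bd5 is not an ancestor of any other common ancestor — it is the merge base.

cbd5bd5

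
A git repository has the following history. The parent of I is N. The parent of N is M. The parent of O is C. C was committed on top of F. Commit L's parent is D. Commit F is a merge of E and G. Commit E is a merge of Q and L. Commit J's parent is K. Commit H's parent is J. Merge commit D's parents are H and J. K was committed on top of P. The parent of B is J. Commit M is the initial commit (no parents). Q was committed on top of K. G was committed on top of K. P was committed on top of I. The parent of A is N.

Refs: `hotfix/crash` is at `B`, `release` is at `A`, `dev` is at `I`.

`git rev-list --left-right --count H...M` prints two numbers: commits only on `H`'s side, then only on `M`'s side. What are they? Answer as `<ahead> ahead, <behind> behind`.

Reachable from H: {H, I, J, K, M, N, P}.
Reachable from M: {M}.
Only in H's history (ahead): {H, I, J, K, N, P} — 6.
Only in M's history (behind): {} — 0.

6 ahead, 0 behind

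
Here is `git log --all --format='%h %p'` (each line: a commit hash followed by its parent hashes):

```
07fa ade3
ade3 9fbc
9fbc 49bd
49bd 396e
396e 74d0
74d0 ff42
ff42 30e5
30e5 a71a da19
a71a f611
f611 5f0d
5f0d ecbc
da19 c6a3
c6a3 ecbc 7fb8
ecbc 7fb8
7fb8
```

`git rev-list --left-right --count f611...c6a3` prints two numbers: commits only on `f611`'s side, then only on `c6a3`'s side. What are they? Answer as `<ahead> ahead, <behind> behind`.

Reachable from f611: {5f0d, 7fb8, ecbc, f611}.
Reachable from c6a3: {7fb8, c6a3, ecbc}.
Only in f611's history (ahead): {5f0d, f611} — 2.
Only in c6a3's history (behind): {c6a3} — 1.

2 ahead, 1 behind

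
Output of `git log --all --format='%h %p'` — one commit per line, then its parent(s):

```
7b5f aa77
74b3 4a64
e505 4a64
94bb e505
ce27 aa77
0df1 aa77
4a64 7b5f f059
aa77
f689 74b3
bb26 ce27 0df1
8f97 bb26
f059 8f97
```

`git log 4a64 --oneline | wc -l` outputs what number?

8

Walking parent pointers from 4a64: reachable set = {0df1, 4a64, 7b5f, 8f97, aa77, bb26, ce27, f059}.
That is 8 commits.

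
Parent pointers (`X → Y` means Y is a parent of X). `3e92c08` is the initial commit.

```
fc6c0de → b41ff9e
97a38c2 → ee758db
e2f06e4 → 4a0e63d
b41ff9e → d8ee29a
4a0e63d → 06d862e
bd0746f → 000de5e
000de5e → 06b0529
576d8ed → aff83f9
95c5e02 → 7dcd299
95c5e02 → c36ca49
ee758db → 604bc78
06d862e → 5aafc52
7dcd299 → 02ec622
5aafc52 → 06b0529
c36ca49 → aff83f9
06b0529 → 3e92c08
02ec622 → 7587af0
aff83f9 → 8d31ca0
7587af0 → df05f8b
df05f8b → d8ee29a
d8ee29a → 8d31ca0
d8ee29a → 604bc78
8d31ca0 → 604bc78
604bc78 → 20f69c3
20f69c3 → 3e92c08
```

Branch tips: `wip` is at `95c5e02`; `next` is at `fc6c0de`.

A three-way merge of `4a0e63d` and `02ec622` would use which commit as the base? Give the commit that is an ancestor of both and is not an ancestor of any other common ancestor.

Ancestors of 4a0e63d: {06b0529, 06d862e, 3e92c08, 4a0e63d, 5aafc52}.
Ancestors of 02ec622: {02ec622, 20f69c3, 3e92c08, 604bc78, 7587af0, 8d31ca0, d8ee29a, df05f8b}.
Common ancestors: {3e92c08}.
The only common ancestor is 3e92c08, so it is the merge base.

3e92c08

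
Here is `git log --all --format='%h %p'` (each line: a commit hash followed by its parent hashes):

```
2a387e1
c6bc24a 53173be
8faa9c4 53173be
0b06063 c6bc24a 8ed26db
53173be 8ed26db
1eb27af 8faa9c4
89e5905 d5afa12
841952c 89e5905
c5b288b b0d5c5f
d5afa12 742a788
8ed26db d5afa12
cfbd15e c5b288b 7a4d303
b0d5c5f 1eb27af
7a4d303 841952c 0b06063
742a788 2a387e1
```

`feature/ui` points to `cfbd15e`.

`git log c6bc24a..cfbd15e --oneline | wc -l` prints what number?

Reachable from cfbd15e: {0b06063, 1eb27af, 2a387e1, 53173be, 742a788, 7a4d303, 841952c, 89e5905, 8ed26db, 8faa9c4, b0d5c5f, c5b288b, c6bc24a, cfbd15e, d5afa12}.
Reachable from c6bc24a: {2a387e1, 53173be, 742a788, 8ed26db, c6bc24a, d5afa12}.
In cfbd15e's history but not c6bc24a's: {0b06063, 1eb27af, 7a4d303, 841952c, 89e5905, 8faa9c4, b0d5c5f, c5b288b, cfbd15e} — 9 commits.

9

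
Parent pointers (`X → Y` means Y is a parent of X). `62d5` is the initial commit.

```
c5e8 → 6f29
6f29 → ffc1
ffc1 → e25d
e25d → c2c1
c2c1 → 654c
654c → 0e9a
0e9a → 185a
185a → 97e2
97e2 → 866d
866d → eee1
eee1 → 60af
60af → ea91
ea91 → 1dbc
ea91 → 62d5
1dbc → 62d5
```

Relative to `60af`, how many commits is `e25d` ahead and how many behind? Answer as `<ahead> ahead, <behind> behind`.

Reachable from e25d: {0e9a, 185a, 1dbc, 60af, 62d5, 654c, 866d, 97e2, c2c1, e25d, ea91, eee1}.
Reachable from 60af: {1dbc, 60af, 62d5, ea91}.
Only in e25d's history (ahead): {0e9a, 185a, 654c, 866d, 97e2, c2c1, e25d, eee1} — 8.
Only in 60af's history (behind): {} — 0.

8 ahead, 0 behind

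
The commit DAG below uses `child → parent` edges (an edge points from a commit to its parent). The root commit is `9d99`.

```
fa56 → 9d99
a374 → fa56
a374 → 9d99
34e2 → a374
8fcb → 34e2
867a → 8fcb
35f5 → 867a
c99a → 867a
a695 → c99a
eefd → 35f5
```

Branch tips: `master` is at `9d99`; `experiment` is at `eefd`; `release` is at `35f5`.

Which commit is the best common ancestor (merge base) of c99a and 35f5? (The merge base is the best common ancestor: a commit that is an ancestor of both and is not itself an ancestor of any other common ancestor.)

Ancestors of c99a: {34e2, 867a, 8fcb, 9d99, a374, c99a, fa56}.
Ancestors of 35f5: {34e2, 35f5, 867a, 8fcb, 9d99, a374, fa56}.
Common ancestors: {34e2, 867a, 8fcb, 9d99, a374, fa56}.
Among these, 867a is not an ancestor of any other common ancestor — it is the merge base.

867a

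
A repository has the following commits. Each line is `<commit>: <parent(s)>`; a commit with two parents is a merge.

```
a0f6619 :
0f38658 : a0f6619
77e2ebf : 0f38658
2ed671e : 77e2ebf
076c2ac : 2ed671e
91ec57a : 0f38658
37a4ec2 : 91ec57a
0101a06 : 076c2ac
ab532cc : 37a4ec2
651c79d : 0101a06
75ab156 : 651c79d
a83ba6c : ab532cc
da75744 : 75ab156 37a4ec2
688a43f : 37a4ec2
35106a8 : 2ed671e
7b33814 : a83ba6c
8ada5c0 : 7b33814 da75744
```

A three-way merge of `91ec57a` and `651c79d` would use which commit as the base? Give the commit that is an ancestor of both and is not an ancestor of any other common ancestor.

Ancestors of 91ec57a: {0f38658, 91ec57a, a0f6619}.
Ancestors of 651c79d: {0101a06, 076c2ac, 0f38658, 2ed671e, 651c79d, 77e2ebf, a0f6619}.
Common ancestors: {0f38658, a0f6619}.
Among these, 0f38658 is not an ancestor of any other common ancestor — it is the merge base.

0f38658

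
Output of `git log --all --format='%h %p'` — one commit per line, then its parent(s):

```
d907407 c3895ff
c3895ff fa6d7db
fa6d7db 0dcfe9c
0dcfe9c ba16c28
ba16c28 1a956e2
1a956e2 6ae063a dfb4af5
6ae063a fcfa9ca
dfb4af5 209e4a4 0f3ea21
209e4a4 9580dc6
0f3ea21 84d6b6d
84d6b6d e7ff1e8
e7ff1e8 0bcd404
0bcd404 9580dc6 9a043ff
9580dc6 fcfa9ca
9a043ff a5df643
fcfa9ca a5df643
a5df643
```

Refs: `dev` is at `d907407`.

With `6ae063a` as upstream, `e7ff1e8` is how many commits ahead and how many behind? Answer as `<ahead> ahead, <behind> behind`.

4 ahead, 1 behind

Reachable from e7ff1e8: {0bcd404, 9580dc6, 9a043ff, a5df643, e7ff1e8, fcfa9ca}.
Reachable from 6ae063a: {6ae063a, a5df643, fcfa9ca}.
Only in e7ff1e8's history (ahead): {0bcd404, 9580dc6, 9a043ff, e7ff1e8} — 4.
Only in 6ae063a's history (behind): {6ae063a} — 1.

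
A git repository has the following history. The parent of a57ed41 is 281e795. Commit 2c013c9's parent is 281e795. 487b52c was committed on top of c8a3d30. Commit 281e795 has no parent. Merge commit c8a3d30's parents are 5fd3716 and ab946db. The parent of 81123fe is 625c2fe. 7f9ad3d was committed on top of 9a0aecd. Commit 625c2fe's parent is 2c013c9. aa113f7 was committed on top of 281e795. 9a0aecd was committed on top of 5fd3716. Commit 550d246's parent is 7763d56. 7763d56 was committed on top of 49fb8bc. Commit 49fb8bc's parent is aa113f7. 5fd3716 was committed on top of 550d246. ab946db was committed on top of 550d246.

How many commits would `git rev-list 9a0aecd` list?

7

Walking parent pointers from 9a0aecd: reachable set = {281e795, 49fb8bc, 550d246, 5fd3716, 7763d56, 9a0aecd, aa113f7}.
That is 7 commits.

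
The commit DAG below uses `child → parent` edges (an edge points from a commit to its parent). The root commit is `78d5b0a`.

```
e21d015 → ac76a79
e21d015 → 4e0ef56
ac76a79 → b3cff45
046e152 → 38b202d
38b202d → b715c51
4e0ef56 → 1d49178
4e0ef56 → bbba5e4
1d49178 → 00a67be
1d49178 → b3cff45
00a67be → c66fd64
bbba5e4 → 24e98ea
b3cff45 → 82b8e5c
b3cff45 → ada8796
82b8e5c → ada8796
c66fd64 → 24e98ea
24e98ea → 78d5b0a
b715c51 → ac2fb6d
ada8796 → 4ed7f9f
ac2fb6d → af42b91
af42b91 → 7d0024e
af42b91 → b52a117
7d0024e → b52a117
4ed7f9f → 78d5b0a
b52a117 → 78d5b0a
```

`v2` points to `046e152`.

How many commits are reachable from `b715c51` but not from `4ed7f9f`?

Reachable from b715c51: {78d5b0a, 7d0024e, ac2fb6d, af42b91, b52a117, b715c51}.
Reachable from 4ed7f9f: {4ed7f9f, 78d5b0a}.
In b715c51's history but not 4ed7f9f's: {7d0024e, ac2fb6d, af42b91, b52a117, b715c51} — 5 commits.

5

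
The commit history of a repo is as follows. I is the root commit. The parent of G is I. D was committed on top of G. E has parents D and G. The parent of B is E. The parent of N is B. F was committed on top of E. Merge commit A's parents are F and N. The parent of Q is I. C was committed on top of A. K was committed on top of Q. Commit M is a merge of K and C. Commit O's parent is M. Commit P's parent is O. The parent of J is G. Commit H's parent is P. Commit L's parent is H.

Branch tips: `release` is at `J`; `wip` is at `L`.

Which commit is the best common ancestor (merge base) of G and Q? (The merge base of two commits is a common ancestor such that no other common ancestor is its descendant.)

Ancestors of G: {G, I}.
Ancestors of Q: {I, Q}.
Common ancestors: {I}.
The only common ancestor is I, so it is the merge base.

I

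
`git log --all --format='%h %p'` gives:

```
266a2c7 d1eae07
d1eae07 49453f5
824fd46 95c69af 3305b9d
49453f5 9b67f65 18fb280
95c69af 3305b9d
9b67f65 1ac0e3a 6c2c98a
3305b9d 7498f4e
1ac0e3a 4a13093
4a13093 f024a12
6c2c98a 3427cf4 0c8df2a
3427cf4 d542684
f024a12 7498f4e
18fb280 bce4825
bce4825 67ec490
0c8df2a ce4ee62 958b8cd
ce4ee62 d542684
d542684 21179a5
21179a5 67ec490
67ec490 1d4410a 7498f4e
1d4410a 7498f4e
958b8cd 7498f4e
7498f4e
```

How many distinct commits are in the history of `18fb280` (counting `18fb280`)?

Walking parent pointers from 18fb280: reachable set = {18fb280, 1d4410a, 67ec490, 7498f4e, bce4825}.
That is 5 commits.

5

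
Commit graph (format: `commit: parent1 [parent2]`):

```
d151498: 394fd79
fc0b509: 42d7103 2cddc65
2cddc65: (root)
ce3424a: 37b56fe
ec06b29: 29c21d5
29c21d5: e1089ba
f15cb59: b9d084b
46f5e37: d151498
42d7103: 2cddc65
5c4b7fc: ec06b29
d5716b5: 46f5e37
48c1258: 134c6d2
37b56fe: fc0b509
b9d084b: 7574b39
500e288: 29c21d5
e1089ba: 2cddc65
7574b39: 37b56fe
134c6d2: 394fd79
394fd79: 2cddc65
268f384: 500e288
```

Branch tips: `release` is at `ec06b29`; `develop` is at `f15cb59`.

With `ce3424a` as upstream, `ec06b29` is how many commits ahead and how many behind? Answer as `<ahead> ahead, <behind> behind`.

3 ahead, 4 behind

Reachable from ec06b29: {29c21d5, 2cddc65, e1089ba, ec06b29}.
Reachable from ce3424a: {2cddc65, 37b56fe, 42d7103, ce3424a, fc0b509}.
Only in ec06b29's history (ahead): {29c21d5, e1089ba, ec06b29} — 3.
Only in ce3424a's history (behind): {37b56fe, 42d7103, ce3424a, fc0b509} — 4.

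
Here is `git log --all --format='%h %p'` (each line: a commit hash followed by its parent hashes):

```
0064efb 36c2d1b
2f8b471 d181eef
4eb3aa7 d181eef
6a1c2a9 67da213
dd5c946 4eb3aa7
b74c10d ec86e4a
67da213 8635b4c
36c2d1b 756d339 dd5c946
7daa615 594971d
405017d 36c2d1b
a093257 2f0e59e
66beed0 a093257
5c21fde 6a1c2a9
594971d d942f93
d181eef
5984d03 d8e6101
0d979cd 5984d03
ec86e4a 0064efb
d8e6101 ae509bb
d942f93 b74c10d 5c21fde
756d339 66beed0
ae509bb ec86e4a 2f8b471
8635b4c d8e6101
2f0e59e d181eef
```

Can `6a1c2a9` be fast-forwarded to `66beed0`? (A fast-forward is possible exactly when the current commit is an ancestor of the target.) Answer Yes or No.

A fast-forward from 6a1c2a9 to 66beed0 is possible iff 6a1c2a9 is an ancestor of 66beed0.
Ancestors of 66beed0: {2f0e59e, 66beed0, a093257, d181eef}.
6a1c2a9 is not among them, so fast-forward is not possible.

No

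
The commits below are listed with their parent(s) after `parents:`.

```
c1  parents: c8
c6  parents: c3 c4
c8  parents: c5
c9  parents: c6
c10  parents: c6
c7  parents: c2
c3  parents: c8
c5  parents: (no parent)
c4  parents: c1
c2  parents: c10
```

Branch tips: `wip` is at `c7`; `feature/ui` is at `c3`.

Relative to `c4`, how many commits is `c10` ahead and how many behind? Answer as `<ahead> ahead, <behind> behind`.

Reachable from c10: {c1, c10, c3, c4, c5, c6, c8}.
Reachable from c4: {c1, c4, c5, c8}.
Only in c10's history (ahead): {c10, c3, c6} — 3.
Only in c4's history (behind): {} — 0.

3 ahead, 0 behind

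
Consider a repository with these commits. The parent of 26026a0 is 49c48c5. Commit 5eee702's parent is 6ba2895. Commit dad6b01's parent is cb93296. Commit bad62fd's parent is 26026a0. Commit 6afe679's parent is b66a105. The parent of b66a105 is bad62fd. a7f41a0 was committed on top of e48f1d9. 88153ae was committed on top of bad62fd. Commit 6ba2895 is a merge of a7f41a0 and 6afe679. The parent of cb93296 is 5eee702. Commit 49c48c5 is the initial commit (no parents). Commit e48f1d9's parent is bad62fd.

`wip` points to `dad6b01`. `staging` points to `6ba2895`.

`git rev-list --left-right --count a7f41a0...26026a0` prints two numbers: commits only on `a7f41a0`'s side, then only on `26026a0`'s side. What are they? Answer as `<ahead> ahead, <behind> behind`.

3 ahead, 0 behind

Reachable from a7f41a0: {26026a0, 49c48c5, a7f41a0, bad62fd, e48f1d9}.
Reachable from 26026a0: {26026a0, 49c48c5}.
Only in a7f41a0's history (ahead): {a7f41a0, bad62fd, e48f1d9} — 3.
Only in 26026a0's history (behind): {} — 0.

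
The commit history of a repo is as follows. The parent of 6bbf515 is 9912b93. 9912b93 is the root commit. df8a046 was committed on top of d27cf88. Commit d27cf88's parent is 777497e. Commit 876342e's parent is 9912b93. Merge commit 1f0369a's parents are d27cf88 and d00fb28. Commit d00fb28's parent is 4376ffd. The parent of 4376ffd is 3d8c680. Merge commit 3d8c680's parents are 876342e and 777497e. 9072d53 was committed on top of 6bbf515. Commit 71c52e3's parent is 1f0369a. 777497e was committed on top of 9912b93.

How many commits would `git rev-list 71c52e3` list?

9

Walking parent pointers from 71c52e3: reachable set = {1f0369a, 3d8c680, 4376ffd, 71c52e3, 777497e, 876342e, 9912b93, d00fb28, d27cf88}.
That is 9 commits.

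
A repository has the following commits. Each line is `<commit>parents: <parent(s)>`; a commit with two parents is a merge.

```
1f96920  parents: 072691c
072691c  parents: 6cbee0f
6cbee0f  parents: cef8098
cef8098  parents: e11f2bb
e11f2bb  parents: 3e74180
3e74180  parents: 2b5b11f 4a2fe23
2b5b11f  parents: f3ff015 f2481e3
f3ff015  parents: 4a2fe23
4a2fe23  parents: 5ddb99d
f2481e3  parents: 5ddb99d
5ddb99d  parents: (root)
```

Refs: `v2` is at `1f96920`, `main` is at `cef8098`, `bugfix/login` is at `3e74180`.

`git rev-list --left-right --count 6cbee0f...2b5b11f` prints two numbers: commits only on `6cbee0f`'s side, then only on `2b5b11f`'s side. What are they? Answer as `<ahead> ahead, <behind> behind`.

Reachable from 6cbee0f: {2b5b11f, 3e74180, 4a2fe23, 5ddb99d, 6cbee0f, cef8098, e11f2bb, f2481e3, f3ff015}.
Reachable from 2b5b11f: {2b5b11f, 4a2fe23, 5ddb99d, f2481e3, f3ff015}.
Only in 6cbee0f's history (ahead): {3e74180, 6cbee0f, cef8098, e11f2bb} — 4.
Only in 2b5b11f's history (behind): {} — 0.

4 ahead, 0 behind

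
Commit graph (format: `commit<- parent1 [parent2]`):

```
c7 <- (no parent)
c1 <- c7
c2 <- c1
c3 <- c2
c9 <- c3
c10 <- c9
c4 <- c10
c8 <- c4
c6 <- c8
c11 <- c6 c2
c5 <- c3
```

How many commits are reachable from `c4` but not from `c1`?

5

Reachable from c4: {c1, c10, c2, c3, c4, c7, c9}.
Reachable from c1: {c1, c7}.
In c4's history but not c1's: {c10, c2, c3, c4, c9} — 5 commits.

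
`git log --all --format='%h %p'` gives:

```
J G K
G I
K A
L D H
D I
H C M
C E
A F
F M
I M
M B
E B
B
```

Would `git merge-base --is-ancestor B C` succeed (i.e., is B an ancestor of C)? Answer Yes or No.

Yes

Ancestors of C (commits reachable by following parents): {B, C, E}.
B is in that set, so it is an ancestor of C.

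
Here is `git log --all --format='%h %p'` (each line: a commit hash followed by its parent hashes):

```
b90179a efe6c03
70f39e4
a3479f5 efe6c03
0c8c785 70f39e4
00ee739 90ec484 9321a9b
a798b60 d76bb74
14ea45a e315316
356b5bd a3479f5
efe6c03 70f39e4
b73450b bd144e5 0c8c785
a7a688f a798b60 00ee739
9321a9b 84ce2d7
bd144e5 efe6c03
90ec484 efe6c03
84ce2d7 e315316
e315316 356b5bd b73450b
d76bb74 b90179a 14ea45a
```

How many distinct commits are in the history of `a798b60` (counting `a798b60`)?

Walking parent pointers from a798b60: reachable set = {0c8c785, 14ea45a, 356b5bd, 70f39e4, a3479f5, a798b60, b73450b, b90179a, bd144e5, d76bb74, e315316, efe6c03}.
That is 12 commits.

12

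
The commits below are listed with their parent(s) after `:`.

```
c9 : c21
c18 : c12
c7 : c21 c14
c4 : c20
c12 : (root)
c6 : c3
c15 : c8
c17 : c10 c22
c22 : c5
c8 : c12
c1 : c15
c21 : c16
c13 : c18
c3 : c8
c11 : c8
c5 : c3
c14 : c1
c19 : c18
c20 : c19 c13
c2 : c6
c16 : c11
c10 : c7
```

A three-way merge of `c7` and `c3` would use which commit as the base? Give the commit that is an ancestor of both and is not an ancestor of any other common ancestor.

Ancestors of c7: {c1, c11, c12, c14, c15, c16, c21, c7, c8}.
Ancestors of c3: {c12, c3, c8}.
Common ancestors: {c12, c8}.
Among these, c8 is not an ancestor of any other common ancestor — it is the merge base.

c8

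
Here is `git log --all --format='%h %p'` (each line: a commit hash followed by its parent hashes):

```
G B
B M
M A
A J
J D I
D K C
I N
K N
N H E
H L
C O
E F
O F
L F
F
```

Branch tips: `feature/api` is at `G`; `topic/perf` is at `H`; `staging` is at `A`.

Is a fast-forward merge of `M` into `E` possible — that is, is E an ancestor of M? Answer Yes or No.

A fast-forward from E to M is possible iff E is an ancestor of M.
Ancestors of M: {A, C, D, E, F, H, I, J, K, L, M, N, O}.
E is among them, so fast-forward is possible.

Yes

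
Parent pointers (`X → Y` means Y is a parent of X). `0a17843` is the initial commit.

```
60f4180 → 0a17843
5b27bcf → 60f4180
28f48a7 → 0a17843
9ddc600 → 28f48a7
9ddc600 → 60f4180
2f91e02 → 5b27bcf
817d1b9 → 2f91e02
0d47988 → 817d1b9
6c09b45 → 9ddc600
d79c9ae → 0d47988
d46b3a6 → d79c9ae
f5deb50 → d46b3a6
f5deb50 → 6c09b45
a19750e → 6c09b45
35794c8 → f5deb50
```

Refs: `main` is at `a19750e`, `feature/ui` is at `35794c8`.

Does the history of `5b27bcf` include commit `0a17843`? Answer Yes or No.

Ancestors of 5b27bcf (commits reachable by following parents): {0a17843, 5b27bcf, 60f4180}.
0a17843 is in that set, so it is an ancestor of 5b27bcf.

Yes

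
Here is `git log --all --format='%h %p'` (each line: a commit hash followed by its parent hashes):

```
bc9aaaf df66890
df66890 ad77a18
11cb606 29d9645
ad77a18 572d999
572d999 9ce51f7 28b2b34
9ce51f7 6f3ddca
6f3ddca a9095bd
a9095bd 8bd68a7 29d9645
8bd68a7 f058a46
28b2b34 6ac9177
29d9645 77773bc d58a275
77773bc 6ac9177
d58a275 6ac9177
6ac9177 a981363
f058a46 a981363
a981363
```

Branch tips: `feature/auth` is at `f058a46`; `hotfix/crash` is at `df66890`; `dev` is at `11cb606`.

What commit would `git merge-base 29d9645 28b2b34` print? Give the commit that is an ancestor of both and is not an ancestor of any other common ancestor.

6ac9177

Ancestors of 29d9645: {29d9645, 6ac9177, 77773bc, a981363, d58a275}.
Ancestors of 28b2b34: {28b2b34, 6ac9177, a981363}.
Common ancestors: {6ac9177, a981363}.
Among these, 6ac9177 is not an ancestor of any other common ancestor — it is the merge base.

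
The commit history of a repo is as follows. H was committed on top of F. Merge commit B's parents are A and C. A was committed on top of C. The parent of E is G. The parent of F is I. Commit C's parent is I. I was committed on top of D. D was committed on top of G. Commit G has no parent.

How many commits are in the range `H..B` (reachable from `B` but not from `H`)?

3

Reachable from B: {A, B, C, D, G, I}.
Reachable from H: {D, F, G, H, I}.
In B's history but not H's: {A, B, C} — 3 commits.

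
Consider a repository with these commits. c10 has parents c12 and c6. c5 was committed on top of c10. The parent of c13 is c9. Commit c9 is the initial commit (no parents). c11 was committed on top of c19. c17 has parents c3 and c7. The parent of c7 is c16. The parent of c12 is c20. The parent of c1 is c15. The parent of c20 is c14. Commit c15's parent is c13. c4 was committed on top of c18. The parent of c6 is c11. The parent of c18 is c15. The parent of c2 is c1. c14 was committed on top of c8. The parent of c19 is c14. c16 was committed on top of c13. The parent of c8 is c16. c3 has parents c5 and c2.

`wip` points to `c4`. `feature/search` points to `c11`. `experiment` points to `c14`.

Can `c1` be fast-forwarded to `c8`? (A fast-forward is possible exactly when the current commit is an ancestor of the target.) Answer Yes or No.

No

A fast-forward from c1 to c8 is possible iff c1 is an ancestor of c8.
Ancestors of c8: {c13, c16, c8, c9}.
c1 is not among them, so fast-forward is not possible.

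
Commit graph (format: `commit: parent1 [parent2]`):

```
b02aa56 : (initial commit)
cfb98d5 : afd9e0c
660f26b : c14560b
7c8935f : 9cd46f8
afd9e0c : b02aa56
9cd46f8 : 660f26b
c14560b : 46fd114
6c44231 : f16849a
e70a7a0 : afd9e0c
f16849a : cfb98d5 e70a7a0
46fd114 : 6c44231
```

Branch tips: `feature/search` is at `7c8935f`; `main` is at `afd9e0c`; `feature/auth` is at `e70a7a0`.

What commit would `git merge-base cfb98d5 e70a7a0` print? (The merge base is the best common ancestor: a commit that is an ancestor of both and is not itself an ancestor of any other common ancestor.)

afd9e0c

Ancestors of cfb98d5: {afd9e0c, b02aa56, cfb98d5}.
Ancestors of e70a7a0: {afd9e0c, b02aa56, e70a7a0}.
Common ancestors: {afd9e0c, b02aa56}.
Among these, afd9e0c is not an ancestor of any other common ancestor — it is the merge base.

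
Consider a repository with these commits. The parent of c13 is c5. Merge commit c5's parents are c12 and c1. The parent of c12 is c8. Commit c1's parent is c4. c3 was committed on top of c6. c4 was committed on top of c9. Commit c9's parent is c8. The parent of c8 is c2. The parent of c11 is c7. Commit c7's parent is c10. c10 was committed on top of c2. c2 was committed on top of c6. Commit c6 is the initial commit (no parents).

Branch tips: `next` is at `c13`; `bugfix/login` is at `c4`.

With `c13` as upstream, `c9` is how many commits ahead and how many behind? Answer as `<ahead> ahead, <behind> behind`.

0 ahead, 5 behind

Reachable from c9: {c2, c6, c8, c9}.
Reachable from c13: {c1, c12, c13, c2, c4, c5, c6, c8, c9}.
Only in c9's history (ahead): {} — 0.
Only in c13's history (behind): {c1, c12, c13, c4, c5} — 5.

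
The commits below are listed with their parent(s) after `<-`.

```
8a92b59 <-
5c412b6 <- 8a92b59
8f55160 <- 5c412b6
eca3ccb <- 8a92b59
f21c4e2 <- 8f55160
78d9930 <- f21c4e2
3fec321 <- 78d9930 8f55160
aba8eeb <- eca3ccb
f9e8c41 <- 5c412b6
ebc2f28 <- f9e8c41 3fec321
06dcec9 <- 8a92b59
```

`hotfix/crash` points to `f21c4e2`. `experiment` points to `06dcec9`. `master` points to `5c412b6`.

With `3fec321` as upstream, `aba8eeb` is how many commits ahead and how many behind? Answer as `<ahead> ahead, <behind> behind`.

Reachable from aba8eeb: {8a92b59, aba8eeb, eca3ccb}.
Reachable from 3fec321: {3fec321, 5c412b6, 78d9930, 8a92b59, 8f55160, f21c4e2}.
Only in aba8eeb's history (ahead): {aba8eeb, eca3ccb} — 2.
Only in 3fec321's history (behind): {3fec321, 5c412b6, 78d9930, 8f55160, f21c4e2} — 5.

2 ahead, 5 behind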